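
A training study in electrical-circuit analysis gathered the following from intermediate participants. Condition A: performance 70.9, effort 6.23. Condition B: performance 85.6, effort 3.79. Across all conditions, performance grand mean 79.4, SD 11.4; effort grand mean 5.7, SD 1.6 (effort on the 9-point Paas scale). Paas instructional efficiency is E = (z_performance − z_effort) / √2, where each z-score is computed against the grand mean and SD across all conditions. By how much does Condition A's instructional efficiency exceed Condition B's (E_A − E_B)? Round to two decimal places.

Condition A: z_P = (70.9 − 79.4)/11.4 = -0.7456; z_E = (6.23 − 5.7)/1.6 = 0.3313; E_A = (-0.7456 − 0.3313)/√2 = -0.7615.
Condition B: z_P = (85.6 − 79.4)/11.4 = 0.5439; z_E = (3.79 − 5.7)/1.6 = -1.1938; E_B = (0.5439 − (-1.1938))/√2 = 1.2287.
E_A − E_B = -0.7615 − 1.2287 = -1.9902 ≈ -1.99.

-1.99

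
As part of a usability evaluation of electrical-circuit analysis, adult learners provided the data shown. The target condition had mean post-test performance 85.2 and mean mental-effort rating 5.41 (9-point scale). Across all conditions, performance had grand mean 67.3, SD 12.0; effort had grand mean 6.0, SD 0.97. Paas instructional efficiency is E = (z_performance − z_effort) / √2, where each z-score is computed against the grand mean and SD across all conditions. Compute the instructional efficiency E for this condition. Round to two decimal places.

1.48

z_performance = (85.2 − 67.3) / 12.0 = 17.9000 / 12.0 = 1.4917.
z_effort = (5.41 − 6.0) / 0.97 = -0.5900 / 0.97 = -0.6082.
z_P − z_E = 1.4917 − (-0.6082) = 2.0999.
E = 2.0999 / √2 = 2.0999 / 1.41421 = 1.4849 ≈ 1.48.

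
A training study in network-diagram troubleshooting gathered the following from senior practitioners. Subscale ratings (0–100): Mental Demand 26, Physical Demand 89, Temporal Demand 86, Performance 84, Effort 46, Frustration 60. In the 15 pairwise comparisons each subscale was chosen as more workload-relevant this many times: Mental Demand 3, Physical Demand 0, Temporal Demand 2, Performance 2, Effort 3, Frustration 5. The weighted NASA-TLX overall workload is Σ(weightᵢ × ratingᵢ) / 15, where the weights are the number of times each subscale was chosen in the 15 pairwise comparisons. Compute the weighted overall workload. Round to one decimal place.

The tallies are the weights (they sum to 15).
Weighted sum = 3·26 + 0·89 + 2·86 + 2·84 + 3·46 + 5·60
            = 78 + 0 + 172 + 168 + 138 + 300 = 856.
Overall workload = 856 / 15 = 57.0667 ≈ 57.1.

57.1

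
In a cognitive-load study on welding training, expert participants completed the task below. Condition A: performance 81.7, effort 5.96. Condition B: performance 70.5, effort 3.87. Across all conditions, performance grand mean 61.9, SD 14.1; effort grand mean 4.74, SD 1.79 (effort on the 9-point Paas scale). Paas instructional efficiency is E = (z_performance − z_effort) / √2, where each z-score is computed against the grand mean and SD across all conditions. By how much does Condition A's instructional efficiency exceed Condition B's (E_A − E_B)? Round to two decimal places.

-0.26

Condition A: z_P = (81.7 − 61.9)/14.1 = 1.4043; z_E = (5.96 − 4.74)/1.79 = 0.6816; E_A = (1.4043 − 0.6816)/√2 = 0.5110.
Condition B: z_P = (70.5 − 61.9)/14.1 = 0.6099; z_E = (3.87 − 4.74)/1.79 = -0.4860; E_B = (0.6099 − (-0.4860))/√2 = 0.7749.
E_A − E_B = 0.5110 − 0.7749 = -0.2639 ≈ -0.26.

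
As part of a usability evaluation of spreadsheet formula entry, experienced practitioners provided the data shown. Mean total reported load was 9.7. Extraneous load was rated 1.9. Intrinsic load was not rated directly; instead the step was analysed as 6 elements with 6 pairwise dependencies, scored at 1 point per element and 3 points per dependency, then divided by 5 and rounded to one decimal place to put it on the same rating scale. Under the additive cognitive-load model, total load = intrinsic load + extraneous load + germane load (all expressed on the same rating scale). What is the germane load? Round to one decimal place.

3.0

Intrinsic (element-interactivity): (6 × 1 + 6 × 3) / 5 = 24 / 5 = 4.8000 → 4.8.
germane load = total − intrinsic − extraneous
             = 9.7 − 4.8 − 1.9 = 3.0.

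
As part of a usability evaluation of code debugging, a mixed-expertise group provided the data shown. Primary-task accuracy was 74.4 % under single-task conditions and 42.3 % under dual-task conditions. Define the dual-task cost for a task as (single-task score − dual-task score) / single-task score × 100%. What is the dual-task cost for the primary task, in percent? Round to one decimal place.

43.1

Cost = (74.4 − 42.3) / 74.4 × 100%
     = 32.1000 / 74.4 × 100% = 43.1452%.
≈ 43.1%.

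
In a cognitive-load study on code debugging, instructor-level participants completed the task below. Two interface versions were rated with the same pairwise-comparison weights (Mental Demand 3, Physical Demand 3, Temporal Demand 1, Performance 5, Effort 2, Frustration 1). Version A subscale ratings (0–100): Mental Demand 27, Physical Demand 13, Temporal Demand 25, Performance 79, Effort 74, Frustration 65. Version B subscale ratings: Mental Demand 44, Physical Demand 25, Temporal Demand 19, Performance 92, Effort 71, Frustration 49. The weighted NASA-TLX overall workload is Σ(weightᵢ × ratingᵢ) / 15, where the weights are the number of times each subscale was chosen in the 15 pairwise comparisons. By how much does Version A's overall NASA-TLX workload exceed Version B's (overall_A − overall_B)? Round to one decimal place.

Version A weighted sum = 3·27 + 3·13 + 1·25 + 5·79 + 2·74 + 1·65 = 81 + 39 + 25 + 395 + 148 + 65 = 753; overall_A = 753/15 = 50.2000.
Version B weighted sum = 3·44 + 3·25 + 1·19 + 5·92 + 2·71 + 1·49 = 132 + 75 + 19 + 460 + 142 + 49 = 877; overall_B = 877/15 = 58.4667.
Difference = 50.2000 − 58.4667 = -8.2667 ≈ -8.3.

-8.3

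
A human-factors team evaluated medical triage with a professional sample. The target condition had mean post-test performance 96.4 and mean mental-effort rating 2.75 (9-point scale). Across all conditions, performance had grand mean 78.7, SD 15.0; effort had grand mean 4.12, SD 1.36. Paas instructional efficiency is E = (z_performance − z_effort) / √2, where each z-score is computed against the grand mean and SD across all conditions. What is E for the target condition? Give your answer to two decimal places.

z_performance = (96.4 − 78.7) / 15.0 = 17.7000 / 15.0 = 1.1800.
z_effort = (2.75 − 4.12) / 1.36 = -1.3700 / 1.36 = -1.0074.
z_P − z_E = 1.1800 − (-1.0074) = 2.1874.
E = 2.1874 / √2 = 2.1874 / 1.41421 = 1.5467 ≈ 1.55.

1.55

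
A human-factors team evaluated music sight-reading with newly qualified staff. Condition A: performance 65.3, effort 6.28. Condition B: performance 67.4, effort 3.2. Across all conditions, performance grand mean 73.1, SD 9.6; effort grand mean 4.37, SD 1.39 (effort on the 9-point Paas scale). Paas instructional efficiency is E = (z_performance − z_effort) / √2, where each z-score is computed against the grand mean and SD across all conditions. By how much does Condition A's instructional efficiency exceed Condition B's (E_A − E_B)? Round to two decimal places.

Condition A: z_P = (65.3 − 73.1)/9.6 = -0.8125; z_E = (6.28 − 4.37)/1.39 = 1.3741; E_A = (-0.8125 − 1.3741)/√2 = -1.5462.
Condition B: z_P = (67.4 − 73.1)/9.6 = -0.5937; z_E = (3.2 − 4.37)/1.39 = -0.8417; E_B = (-0.5937 − (-0.8417))/√2 = 0.1754.
E_A − E_B = -1.5462 − 0.1754 = -1.7216 ≈ -1.72.

-1.72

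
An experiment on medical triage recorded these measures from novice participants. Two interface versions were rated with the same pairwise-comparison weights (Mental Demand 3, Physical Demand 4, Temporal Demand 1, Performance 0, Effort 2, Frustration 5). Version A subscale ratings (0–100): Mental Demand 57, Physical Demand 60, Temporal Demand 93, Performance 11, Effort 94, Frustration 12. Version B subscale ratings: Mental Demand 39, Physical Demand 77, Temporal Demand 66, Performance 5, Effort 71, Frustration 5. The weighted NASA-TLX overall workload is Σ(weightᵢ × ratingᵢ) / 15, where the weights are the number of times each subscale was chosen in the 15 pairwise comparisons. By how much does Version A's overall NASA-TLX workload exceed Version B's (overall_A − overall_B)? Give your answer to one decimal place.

Version A weighted sum = 3·57 + 4·60 + 1·93 + 0·11 + 2·94 + 5·12 = 171 + 240 + 93 + 0 + 188 + 60 = 752; overall_A = 752/15 = 50.1333.
Version B weighted sum = 3·39 + 4·77 + 1·66 + 0·5 + 2·71 + 5·5 = 117 + 308 + 66 + 0 + 142 + 25 = 658; overall_B = 658/15 = 43.8667.
Difference = 50.1333 − 43.8667 = 6.2666 ≈ 6.3.

6.3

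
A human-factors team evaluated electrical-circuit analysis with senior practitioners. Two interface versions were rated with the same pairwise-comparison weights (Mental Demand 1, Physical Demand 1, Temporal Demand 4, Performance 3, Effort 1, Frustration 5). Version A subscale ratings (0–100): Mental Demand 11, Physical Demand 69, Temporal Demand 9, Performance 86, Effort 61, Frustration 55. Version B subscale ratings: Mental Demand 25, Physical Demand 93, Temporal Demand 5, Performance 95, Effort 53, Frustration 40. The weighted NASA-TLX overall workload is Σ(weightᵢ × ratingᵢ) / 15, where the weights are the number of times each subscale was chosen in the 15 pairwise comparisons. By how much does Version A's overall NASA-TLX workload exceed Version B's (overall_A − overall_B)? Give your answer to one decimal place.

2.3

Version A weighted sum = 1·11 + 1·69 + 4·9 + 3·86 + 1·61 + 5·55 = 11 + 69 + 36 + 258 + 61 + 275 = 710; overall_A = 710/15 = 47.3333.
Version B weighted sum = 1·25 + 1·93 + 4·5 + 3·95 + 1·53 + 5·40 = 25 + 93 + 20 + 285 + 53 + 200 = 676; overall_B = 676/15 = 45.0667.
Difference = 47.3333 − 45.0667 = 2.2666 ≈ 2.3.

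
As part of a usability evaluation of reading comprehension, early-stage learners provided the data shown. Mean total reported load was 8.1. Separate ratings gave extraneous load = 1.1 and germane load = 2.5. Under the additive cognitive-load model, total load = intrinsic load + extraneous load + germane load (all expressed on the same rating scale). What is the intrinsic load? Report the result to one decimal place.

intrinsic load = total − extraneous − germane
             = 8.1 − 1.1 − 2.5 = 4.5.

4.5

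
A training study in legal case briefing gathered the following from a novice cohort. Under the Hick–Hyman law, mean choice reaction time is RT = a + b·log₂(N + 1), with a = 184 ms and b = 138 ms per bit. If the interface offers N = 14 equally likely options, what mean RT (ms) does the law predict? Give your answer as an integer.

log₂(14 + 1) = log₂(15) = 3.9069.
RT = 184 + 138 × 3.9069 = 184 + 539.1522 = 723.1522 ms.
≈ 723 ms.

723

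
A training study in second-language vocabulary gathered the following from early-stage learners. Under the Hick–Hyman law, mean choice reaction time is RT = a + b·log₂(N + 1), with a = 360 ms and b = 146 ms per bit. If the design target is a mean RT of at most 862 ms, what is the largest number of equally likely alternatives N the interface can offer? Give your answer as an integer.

9

Set 360 + 146·log₂(N + 1) ≤ 862.
log₂(N + 1) ≤ (862 − 360) / 146 = 3.4384.
N + 1 ≤ 2^3.4384 = 10.8408.
N ≤ 9.8408, so the largest integer N is 9.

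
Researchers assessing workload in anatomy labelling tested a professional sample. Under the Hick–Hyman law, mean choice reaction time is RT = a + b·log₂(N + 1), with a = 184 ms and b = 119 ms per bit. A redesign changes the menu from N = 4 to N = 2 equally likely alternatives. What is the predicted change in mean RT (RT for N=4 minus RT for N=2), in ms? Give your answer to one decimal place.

87.7

RT(4) = 184 + 119·log₂(5) = 184 + 119·2.3219 = 460.3061 ms.
RT(2) = 184 + 119·log₂(3) = 184 + 119·1.5850 = 372.6150 ms.
Difference = 460.3061 − 372.6150 = 87.6911 ≈ 87.7 ms.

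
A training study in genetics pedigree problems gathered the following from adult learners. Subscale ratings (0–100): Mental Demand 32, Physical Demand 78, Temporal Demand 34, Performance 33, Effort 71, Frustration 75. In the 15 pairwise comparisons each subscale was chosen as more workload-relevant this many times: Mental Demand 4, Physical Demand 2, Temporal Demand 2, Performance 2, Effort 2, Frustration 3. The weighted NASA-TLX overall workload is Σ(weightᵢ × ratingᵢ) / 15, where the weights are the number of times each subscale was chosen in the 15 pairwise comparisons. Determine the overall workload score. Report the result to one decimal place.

52.3

The tallies are the weights (they sum to 15).
Weighted sum = 4·32 + 2·78 + 2·34 + 2·33 + 2·71 + 3·75
            = 128 + 156 + 68 + 66 + 142 + 225 = 785.
Overall workload = 785 / 15 = 52.3333 ≈ 52.3.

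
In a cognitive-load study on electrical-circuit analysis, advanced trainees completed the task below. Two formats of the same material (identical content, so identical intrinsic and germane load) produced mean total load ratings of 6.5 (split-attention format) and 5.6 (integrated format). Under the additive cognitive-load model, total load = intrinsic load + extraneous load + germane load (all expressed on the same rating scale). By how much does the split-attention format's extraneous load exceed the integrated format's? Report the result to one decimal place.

0.9

Intrinsic and germane load are equal across formats, so the difference in total load equals the difference in extraneous load.
Extraneous-load difference = 6.5 − 5.6 = 0.9.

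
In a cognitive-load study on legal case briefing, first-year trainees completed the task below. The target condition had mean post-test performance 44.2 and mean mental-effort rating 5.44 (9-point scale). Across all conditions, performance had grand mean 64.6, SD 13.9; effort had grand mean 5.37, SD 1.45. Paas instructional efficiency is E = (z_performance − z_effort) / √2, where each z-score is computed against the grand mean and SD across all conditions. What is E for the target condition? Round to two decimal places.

z_performance = (44.2 − 64.6) / 13.9 = -20.4000 / 13.9 = -1.4676.
z_effort = (5.44 − 5.37) / 1.45 = 0.0700 / 1.45 = 0.0483.
z_P − z_E = -1.4676 − 0.0483 = -1.5159.
E = -1.5159 / √2 = -1.5159 / 1.41421 = -1.0719 ≈ -1.07.

-1.07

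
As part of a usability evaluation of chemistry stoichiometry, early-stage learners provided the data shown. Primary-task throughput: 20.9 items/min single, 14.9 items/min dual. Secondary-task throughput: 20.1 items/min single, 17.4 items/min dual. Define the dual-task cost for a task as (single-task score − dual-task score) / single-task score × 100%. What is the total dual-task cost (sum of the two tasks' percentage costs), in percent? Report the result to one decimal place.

Primary cost = (20.9 − 14.9) / 20.9 × 100% = 28.7081%.
Secondary cost = (20.1 − 17.4) / 20.1 × 100% = 13.4328%.
Total = 28.7081% + 13.4328% = 42.1409% ≈ 42.1%.

42.1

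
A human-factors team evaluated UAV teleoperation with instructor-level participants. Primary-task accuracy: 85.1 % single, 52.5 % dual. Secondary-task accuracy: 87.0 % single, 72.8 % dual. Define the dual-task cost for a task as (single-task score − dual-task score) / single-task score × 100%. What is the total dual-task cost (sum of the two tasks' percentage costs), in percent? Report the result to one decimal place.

Primary cost = (85.1 − 52.5) / 85.1 × 100% = 38.3079%.
Secondary cost = (87.0 − 72.8) / 87.0 × 100% = 16.3218%.
Total = 38.3079% + 16.3218% = 54.6297% ≈ 54.6%.

54.6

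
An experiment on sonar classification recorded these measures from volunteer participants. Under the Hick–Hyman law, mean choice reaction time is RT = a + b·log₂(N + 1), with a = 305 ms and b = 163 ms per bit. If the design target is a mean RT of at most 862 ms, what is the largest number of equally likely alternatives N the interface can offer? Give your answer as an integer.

Set 305 + 163·log₂(N + 1) ≤ 862.
log₂(N + 1) ≤ (862 − 305) / 163 = 3.4172.
N + 1 ≤ 2^3.4172 = 10.6827.
N ≤ 9.6827, so the largest integer N is 9.

9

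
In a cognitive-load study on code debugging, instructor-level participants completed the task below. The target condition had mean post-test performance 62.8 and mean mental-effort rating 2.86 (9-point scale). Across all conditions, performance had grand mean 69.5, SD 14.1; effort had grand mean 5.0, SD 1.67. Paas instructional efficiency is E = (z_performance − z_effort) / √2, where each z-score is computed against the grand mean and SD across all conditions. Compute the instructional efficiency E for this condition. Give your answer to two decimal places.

0.57

z_performance = (62.8 − 69.5) / 14.1 = -6.7000 / 14.1 = -0.4752.
z_effort = (2.86 − 5.0) / 1.67 = -2.1400 / 1.67 = -1.2814.
z_P − z_E = -0.4752 − (-1.2814) = 0.8062.
E = 0.8062 / √2 = 0.8062 / 1.41421 = 0.5701 ≈ 0.57.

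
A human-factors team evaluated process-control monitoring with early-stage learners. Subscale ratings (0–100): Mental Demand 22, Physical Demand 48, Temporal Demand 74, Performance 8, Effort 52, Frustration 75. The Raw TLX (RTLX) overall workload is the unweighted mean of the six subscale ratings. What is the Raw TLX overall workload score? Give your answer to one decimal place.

46.5

Sum of ratings = 22 + 48 + 74 + 8 + 52 + 75 = 279.
RTLX = 279 / 6 = 46.5000 ≈ 46.5.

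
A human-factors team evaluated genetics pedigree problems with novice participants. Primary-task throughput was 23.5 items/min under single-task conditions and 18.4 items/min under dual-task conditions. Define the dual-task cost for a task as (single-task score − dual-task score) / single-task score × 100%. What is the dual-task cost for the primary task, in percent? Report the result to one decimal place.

Cost = (23.5 − 18.4) / 23.5 × 100%
     = 5.1000 / 23.5 × 100% = 21.7021%.
≈ 21.7%.

21.7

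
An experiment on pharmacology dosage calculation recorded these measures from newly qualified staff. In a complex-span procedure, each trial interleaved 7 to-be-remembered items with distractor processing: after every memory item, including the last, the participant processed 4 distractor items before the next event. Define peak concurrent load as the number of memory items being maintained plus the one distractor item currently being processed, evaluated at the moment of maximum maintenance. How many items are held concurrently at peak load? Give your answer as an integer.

8

Maintenance is greatest during the distractor(s) after memory item 7: all 7 memory items are being held.
One distractor item is concurrently being processed.
Peak concurrent load = 7 + 1 = 8 items.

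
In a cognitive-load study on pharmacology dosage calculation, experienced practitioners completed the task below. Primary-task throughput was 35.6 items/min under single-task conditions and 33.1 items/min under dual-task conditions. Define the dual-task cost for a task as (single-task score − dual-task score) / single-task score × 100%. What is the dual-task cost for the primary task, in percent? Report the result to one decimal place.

Cost = (35.6 − 33.1) / 35.6 × 100%
     = 2.5000 / 35.6 × 100% = 7.0225%.
≈ 7.0%.

7.0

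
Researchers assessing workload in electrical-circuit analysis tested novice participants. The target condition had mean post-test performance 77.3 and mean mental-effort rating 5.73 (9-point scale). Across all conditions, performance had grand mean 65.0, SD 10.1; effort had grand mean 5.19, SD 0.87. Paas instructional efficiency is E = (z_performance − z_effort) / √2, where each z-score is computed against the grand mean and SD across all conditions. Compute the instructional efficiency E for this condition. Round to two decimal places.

0.42

z_performance = (77.3 − 65.0) / 10.1 = 12.3000 / 10.1 = 1.2178.
z_effort = (5.73 − 5.19) / 0.87 = 0.5400 / 0.87 = 0.6207.
z_P − z_E = 1.2178 − 0.6207 = 0.5971.
E = 0.5971 / √2 = 0.5971 / 1.41421 = 0.4222 ≈ 0.42.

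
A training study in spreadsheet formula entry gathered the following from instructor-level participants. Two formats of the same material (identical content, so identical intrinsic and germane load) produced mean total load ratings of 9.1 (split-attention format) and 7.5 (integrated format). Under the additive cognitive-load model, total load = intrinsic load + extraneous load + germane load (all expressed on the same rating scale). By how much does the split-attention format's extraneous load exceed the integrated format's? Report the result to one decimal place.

1.6

Intrinsic and germane load are equal across formats, so the difference in total load equals the difference in extraneous load.
Extraneous-load difference = 9.1 − 7.5 = 1.6.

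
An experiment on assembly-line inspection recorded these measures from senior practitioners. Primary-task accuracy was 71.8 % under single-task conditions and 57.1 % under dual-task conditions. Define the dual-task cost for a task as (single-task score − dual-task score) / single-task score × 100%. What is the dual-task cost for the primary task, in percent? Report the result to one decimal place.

Cost = (71.8 − 57.1) / 71.8 × 100%
     = 14.7000 / 71.8 × 100% = 20.4735%.
≈ 20.5%.

20.5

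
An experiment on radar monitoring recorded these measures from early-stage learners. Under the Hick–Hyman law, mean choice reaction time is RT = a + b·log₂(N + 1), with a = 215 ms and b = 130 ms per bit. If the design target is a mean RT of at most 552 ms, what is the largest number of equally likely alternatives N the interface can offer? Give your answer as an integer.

5

Set 215 + 130·log₂(N + 1) ≤ 552.
log₂(N + 1) ≤ (552 − 215) / 130 = 2.5923.
N + 1 ≤ 2^2.5923 = 6.0306.
N ≤ 5.0306, so the largest integer N is 5.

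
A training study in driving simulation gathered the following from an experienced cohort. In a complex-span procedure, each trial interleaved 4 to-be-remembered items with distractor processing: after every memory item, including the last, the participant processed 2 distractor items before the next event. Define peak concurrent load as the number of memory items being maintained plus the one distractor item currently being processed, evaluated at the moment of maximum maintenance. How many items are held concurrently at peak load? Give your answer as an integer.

Maintenance is greatest during the distractor(s) after memory item 4: all 4 memory items are being held.
One distractor item is concurrently being processed.
Peak concurrent load = 4 + 1 = 5 items.

5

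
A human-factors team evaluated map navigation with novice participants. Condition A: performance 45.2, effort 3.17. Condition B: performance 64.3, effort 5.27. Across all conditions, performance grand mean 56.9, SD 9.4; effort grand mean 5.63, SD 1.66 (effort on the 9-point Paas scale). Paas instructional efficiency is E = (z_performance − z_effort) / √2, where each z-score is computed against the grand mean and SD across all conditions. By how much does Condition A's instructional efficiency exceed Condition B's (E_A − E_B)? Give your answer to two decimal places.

-0.54

Condition A: z_P = (45.2 − 56.9)/9.4 = -1.2447; z_E = (3.17 − 5.63)/1.66 = -1.4819; E_A = (-1.2447 − (-1.4819))/√2 = 0.1677.
Condition B: z_P = (64.3 − 56.9)/9.4 = 0.7872; z_E = (5.27 − 5.63)/1.66 = -0.2169; E_B = (0.7872 − (-0.2169))/√2 = 0.7100.
E_A − E_B = 0.1677 − 0.7100 = -0.5423 ≈ -0.54.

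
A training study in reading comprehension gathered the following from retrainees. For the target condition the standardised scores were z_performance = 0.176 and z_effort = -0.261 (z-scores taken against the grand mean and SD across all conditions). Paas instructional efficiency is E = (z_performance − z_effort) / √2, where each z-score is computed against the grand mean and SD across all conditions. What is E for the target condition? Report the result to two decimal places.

z_P − z_E = 0.176 − (-0.261) = 0.4370.
E = 0.4370 / √2 = 0.4370 / 1.41421 = 0.3090 ≈ 0.31.

0.31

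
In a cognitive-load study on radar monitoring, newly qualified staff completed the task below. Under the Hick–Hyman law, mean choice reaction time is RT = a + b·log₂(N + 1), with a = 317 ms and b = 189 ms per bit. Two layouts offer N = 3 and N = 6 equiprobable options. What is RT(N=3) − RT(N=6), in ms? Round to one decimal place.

-152.6

RT(3) = 317 + 189·log₂(4) = 317 + 189·2.0000 = 695.0000 ms.
RT(6) = 317 + 189·log₂(7) = 317 + 189·2.8074 = 847.5986 ms.
Difference = 695.0000 − 847.5986 = -152.5986 ≈ -152.6 ms.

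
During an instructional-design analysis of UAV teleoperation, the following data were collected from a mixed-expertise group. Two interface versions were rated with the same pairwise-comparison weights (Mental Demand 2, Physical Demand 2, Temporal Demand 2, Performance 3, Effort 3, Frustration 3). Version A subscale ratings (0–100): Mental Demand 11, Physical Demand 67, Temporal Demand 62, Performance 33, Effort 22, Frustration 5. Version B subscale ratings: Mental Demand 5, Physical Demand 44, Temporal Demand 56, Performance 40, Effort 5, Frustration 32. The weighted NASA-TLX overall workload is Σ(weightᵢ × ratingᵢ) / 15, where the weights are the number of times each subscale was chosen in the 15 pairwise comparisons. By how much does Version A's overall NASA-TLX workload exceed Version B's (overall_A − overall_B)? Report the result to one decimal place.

1.3

Version A weighted sum = 2·11 + 2·67 + 2·62 + 3·33 + 3·22 + 3·5 = 22 + 134 + 124 + 99 + 66 + 15 = 460; overall_A = 460/15 = 30.6667.
Version B weighted sum = 2·5 + 2·44 + 2·56 + 3·40 + 3·5 + 3·32 = 10 + 88 + 112 + 120 + 15 + 96 = 441; overall_B = 441/15 = 29.4000.
Difference = 30.6667 − 29.4000 = 1.2667 ≈ 1.3.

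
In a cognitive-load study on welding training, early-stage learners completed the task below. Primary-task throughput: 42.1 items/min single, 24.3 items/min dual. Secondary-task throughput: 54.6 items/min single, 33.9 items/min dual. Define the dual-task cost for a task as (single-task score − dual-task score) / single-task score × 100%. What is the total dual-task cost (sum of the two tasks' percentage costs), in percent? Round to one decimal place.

Primary cost = (42.1 − 24.3) / 42.1 × 100% = 42.2803%.
Secondary cost = (54.6 − 33.9) / 54.6 × 100% = 37.9121%.
Total = 42.2803% + 37.9121% = 80.1924% ≈ 80.2%.

80.2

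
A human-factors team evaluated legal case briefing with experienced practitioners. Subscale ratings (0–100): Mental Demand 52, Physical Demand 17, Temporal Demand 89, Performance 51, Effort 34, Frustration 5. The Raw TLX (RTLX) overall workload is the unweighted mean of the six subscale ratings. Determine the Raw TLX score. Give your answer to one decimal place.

Sum of ratings = 52 + 17 + 89 + 51 + 34 + 5 = 248.
RTLX = 248 / 6 = 41.3333 ≈ 41.3.

41.3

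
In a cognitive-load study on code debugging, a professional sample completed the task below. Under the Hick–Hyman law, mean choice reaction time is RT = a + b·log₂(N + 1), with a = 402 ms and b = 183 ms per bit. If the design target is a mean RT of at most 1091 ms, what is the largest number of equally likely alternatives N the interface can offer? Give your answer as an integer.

Set 402 + 183·log₂(N + 1) ≤ 1091.
log₂(N + 1) ≤ (1091 − 402) / 183 = 3.7650.
N + 1 ≤ 2^3.7650 = 13.5950.
N ≤ 12.5950, so the largest integer N is 12.

12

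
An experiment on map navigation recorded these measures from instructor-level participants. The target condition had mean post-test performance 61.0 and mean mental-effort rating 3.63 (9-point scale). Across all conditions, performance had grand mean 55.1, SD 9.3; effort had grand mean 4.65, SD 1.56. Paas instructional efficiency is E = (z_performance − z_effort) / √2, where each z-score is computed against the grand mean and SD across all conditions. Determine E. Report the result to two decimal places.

z_performance = (61.0 − 55.1) / 9.3 = 5.9000 / 9.3 = 0.6344.
z_effort = (3.63 − 4.65) / 1.56 = -1.0200 / 1.56 = -0.6538.
z_P − z_E = 0.6344 − (-0.6538) = 1.2882.
E = 1.2882 / √2 = 1.2882 / 1.41421 = 0.9109 ≈ 0.91.

0.91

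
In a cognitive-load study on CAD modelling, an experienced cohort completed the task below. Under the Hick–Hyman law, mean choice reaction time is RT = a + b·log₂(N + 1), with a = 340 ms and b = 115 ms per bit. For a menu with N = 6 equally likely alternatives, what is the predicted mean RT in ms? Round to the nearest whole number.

log₂(6 + 1) = log₂(7) = 2.8074.
RT = 340 + 115 × 2.8074 = 340 + 322.8510 = 662.8510 ms.
≈ 663 ms.

663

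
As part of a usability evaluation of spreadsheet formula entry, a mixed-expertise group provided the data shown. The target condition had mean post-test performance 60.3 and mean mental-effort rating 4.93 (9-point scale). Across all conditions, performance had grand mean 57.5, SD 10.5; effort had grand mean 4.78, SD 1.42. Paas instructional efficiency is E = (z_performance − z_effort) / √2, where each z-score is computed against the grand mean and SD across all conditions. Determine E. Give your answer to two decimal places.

z_performance = (60.3 − 57.5) / 10.5 = 2.8000 / 10.5 = 0.2667.
z_effort = (4.93 − 4.78) / 1.42 = 0.1500 / 1.42 = 0.1056.
z_P − z_E = 0.2667 − 0.1056 = 0.1611.
E = 0.1611 / √2 = 0.1611 / 1.41421 = 0.1139 ≈ 0.11.

0.11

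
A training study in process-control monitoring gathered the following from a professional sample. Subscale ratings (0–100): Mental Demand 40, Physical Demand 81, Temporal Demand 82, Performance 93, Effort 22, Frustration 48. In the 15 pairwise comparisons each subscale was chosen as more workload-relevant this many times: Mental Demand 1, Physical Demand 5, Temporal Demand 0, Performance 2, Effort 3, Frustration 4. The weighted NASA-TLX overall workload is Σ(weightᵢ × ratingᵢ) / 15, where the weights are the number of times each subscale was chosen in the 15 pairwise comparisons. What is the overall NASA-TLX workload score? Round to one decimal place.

59.3

The tallies are the weights (they sum to 15).
Weighted sum = 1·40 + 5·81 + 0·82 + 2·93 + 3·22 + 4·48
            = 40 + 405 + 0 + 186 + 66 + 192 = 889.
Overall workload = 889 / 15 = 59.2667 ≈ 59.3.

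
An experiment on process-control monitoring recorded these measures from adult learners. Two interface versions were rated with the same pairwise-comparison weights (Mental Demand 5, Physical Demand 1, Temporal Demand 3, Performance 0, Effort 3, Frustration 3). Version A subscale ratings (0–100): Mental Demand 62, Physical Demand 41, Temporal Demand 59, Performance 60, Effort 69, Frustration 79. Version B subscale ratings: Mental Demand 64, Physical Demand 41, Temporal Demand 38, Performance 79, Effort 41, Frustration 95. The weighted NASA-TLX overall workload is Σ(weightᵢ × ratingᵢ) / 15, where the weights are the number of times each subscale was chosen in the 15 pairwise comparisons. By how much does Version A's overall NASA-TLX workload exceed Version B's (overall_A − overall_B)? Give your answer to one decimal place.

Version A weighted sum = 5·62 + 1·41 + 3·59 + 0·60 + 3·69 + 3·79 = 310 + 41 + 177 + 0 + 207 + 237 = 972; overall_A = 972/15 = 64.8000.
Version B weighted sum = 5·64 + 1·41 + 3·38 + 0·79 + 3·41 + 3·95 = 320 + 41 + 114 + 0 + 123 + 285 = 883; overall_B = 883/15 = 58.8667.
Difference = 64.8000 − 58.8667 = 5.9333 ≈ 5.9.

5.9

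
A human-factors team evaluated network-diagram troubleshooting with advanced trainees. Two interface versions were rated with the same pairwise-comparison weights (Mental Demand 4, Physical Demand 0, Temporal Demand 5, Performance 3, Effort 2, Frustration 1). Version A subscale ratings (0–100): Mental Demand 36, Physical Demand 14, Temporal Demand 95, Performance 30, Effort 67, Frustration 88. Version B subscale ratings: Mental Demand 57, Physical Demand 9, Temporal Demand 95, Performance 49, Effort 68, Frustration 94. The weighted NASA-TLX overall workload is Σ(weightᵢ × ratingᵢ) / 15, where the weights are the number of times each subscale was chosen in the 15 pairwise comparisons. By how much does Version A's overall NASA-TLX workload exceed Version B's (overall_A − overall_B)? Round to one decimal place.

-9.9

Version A weighted sum = 4·36 + 0·14 + 5·95 + 3·30 + 2·67 + 1·88 = 144 + 0 + 475 + 90 + 134 + 88 = 931; overall_A = 931/15 = 62.0667.
Version B weighted sum = 4·57 + 0·9 + 5·95 + 3·49 + 2·68 + 1·94 = 228 + 0 + 475 + 147 + 136 + 94 = 1080; overall_B = 1080/15 = 72.0000.
Difference = 62.0667 − 72.0000 = -9.9333 ≈ -9.9.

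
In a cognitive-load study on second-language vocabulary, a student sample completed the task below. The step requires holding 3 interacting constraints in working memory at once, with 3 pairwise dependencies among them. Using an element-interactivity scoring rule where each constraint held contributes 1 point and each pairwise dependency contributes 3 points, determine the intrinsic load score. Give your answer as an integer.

Element contribution: 3 × 1 = 3.
Interaction contribution: 3 × 3 = 9.
Intrinsic load = 3 + 9 = 12.

12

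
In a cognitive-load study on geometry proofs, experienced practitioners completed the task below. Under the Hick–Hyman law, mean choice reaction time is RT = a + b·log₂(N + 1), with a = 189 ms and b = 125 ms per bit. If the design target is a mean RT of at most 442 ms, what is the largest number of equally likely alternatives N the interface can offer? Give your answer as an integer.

Set 189 + 125·log₂(N + 1) ≤ 442.
log₂(N + 1) ≤ (442 − 189) / 125 = 2.0240.
N + 1 ≤ 2^2.0240 = 4.0671.
N ≤ 3.0671, so the largest integer N is 3.

3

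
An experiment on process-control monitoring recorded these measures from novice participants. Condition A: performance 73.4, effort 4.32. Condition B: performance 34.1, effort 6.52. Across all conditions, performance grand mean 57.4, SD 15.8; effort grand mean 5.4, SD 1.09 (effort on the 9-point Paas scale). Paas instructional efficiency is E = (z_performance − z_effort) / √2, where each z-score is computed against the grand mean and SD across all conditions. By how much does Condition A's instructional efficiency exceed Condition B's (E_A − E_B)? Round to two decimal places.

3.19

Condition A: z_P = (73.4 − 57.4)/15.8 = 1.0127; z_E = (4.32 − 5.4)/1.09 = -0.9908; E_A = (1.0127 − (-0.9908))/√2 = 1.4167.
Condition B: z_P = (34.1 − 57.4)/15.8 = -1.4747; z_E = (6.52 − 5.4)/1.09 = 1.0275; E_B = (-1.4747 − 1.0275)/√2 = -1.7693.
E_A − E_B = 1.4167 − (-1.7693) = 3.1860 ≈ 3.19.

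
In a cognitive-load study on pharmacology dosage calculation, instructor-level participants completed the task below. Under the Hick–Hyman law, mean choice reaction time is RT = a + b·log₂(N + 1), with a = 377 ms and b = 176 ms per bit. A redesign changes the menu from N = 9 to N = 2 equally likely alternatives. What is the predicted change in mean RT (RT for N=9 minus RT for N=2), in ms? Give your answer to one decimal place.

305.7

RT(9) = 377 + 176·log₂(10) = 377 + 176·3.3219 = 961.6544 ms.
RT(2) = 377 + 176·log₂(3) = 377 + 176·1.5850 = 655.9600 ms.
Difference = 961.6544 − 655.9600 = 305.6944 ≈ 305.7 ms.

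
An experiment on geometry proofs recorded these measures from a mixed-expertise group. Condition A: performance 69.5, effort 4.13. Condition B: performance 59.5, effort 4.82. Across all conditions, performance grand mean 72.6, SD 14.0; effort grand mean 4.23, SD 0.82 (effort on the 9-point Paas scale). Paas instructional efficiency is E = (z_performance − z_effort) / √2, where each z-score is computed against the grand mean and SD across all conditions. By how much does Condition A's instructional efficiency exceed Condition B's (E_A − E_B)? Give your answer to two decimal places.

1.10

Condition A: z_P = (69.5 − 72.6)/14.0 = -0.2214; z_E = (4.13 − 4.23)/0.82 = -0.1220; E_A = (-0.2214 − (-0.1220))/√2 = -0.0703.
Condition B: z_P = (59.5 − 72.6)/14.0 = -0.9357; z_E = (4.82 − 4.23)/0.82 = 0.7195; E_B = (-0.9357 − 0.7195)/√2 = -1.1704.
E_A − E_B = -0.0703 − (-1.1704) = 1.1001 ≈ 1.10.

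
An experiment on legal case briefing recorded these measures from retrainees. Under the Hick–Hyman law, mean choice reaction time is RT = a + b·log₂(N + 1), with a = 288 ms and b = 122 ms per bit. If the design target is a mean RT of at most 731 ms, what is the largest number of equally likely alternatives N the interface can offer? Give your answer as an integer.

Set 288 + 122·log₂(N + 1) ≤ 731.
log₂(N + 1) ≤ (731 − 288) / 122 = 3.6311.
N + 1 ≤ 2^3.6311 = 12.3900.
N ≤ 11.3900, so the largest integer N is 11.

11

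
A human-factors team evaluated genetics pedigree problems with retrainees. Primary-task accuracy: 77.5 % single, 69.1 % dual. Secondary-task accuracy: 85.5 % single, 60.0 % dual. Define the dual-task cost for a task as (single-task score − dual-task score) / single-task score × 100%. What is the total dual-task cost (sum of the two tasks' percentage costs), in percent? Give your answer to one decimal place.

40.7

Primary cost = (77.5 − 69.1) / 77.5 × 100% = 10.8387%.
Secondary cost = (85.5 − 60.0) / 85.5 × 100% = 29.8246%.
Total = 10.8387% + 29.8246% = 40.6633% ≈ 40.7%.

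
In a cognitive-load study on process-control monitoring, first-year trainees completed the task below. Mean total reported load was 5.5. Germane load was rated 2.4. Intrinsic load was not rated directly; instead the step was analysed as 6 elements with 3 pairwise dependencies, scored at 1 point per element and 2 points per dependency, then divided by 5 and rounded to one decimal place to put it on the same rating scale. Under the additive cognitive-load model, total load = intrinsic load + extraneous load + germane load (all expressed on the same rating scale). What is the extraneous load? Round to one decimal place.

0.7

Intrinsic (element-interactivity): (6 × 1 + 3 × 2) / 5 = 12 / 5 = 2.4000 → 2.4.
extraneous load = total − intrinsic − germane
             = 5.5 − 2.4 − 2.4 = 0.7.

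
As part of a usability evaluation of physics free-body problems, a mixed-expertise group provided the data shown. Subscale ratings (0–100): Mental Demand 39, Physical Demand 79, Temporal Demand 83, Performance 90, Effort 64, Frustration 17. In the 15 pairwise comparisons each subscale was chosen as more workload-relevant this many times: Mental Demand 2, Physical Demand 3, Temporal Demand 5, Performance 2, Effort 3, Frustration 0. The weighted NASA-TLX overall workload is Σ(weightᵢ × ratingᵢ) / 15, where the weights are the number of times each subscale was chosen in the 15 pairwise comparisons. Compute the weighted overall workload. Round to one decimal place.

The tallies are the weights (they sum to 15).
Weighted sum = 2·39 + 3·79 + 5·83 + 2·90 + 3·64 + 0·17
            = 78 + 237 + 415 + 180 + 192 + 0 = 1102.
Overall workload = 1102 / 15 = 73.4667 ≈ 73.5.

73.5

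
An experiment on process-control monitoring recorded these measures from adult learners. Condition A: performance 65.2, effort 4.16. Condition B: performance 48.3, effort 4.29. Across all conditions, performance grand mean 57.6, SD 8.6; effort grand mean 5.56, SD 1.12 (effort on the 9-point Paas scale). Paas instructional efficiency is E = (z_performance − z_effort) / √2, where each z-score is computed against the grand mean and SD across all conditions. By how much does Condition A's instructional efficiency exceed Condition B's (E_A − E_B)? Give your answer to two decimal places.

1.47

Condition A: z_P = (65.2 − 57.6)/8.6 = 0.8837; z_E = (4.16 − 5.56)/1.12 = -1.2500; E_A = (0.8837 − (-1.2500))/√2 = 1.5088.
Condition B: z_P = (48.3 − 57.6)/8.6 = -1.0814; z_E = (4.29 − 5.56)/1.12 = -1.1339; E_B = (-1.0814 − (-1.1339))/√2 = 0.0371.
E_A − E_B = 1.5088 − 0.0371 = 1.4717 ≈ 1.47.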